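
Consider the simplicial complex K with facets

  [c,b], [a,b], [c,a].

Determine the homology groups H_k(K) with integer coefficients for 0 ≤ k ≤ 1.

H_0 = Z,  H_1 = Z.

K has 3 vertices, 3 edges.
rank ∂_0 = 0, rank ∂_1 = 2 ⇒ b_0 = 3 − 0 − 2 = 1; all invariant factors of ∂_1 are 1 so no torsion. So H_0 ≅ Z.
rank ∂_1 = 2, rank ∂_2 = 0 ⇒ b_1 = 3 − 2 − 0 = 1. So H_1 ≅ Z.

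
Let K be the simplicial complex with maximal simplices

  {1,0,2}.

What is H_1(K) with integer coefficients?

Take the total order 0 < 1 < 2 on the vertex set. Then K (dimension 2) consists of the simplices:

  0-simplices (3): [0], [1], [2]
  1-simplices (3): [0,1], [0,2], [1,2]
  2-simplices (1): [0,1,2]

giving chain groups C_0 ≅ Z^3, C_1 ≅ Z^3, C_2 ≅ Z^1.

∂_1: C_1 → C_0 is given by ∂[p,q] = [q] − [p]. For instance
  ∂[0,1] = [1] − [0].
As a 3×3 matrix over Z this has rank 2, with invariant factors (1,1).

The boundary map ∂_2: C_2 → C_1 maps a triangle to the signed sum of its edges. For instance
  ∂[0,1,2] = [1,2] − [0,2] + [0,1].
The 3×1 boundary matrix has rank 1 and Smith normal form diag(1).

Computing H_k = (kernel of ∂_k) / (image of ∂_{k+1}):

  H_1: rank ker ∂_1 − rank ∂_2 = (3 − 2) − 1 = 0, and the invariant factors of ∂_2 are all 1, so H_1 = 0.

H_1 ≅ 0.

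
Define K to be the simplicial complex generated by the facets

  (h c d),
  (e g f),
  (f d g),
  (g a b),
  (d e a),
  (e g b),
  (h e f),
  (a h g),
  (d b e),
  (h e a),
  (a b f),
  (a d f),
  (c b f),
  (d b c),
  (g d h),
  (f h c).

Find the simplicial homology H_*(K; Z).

Take the total order a < b < c < d < e < f < g < h on the vertex set. Then K (dimension 2) consists of the simplices:

  0-simplices (8): a, b, c, d, e, f, g, h
  1-simplices (24): ab, ad, ae, af, ag, ah, bc, bd, be, bf, bg, cd, cf, ch, de, df, dg, dh, ef, eg, eh, fg, fh, gh
  2-simplices (16): abf, abg, ade, adf, aeh, agh, bcd, bcf, bde, beg, cdh, cfh, dfg, dgh, efg, efh

so the chain groups are C_0 ≅ Z^8, C_1 ≅ Z^24, C_2 ≅ Z^16.

∂_1: C_1 → C_0 is given by ∂[p,q] = [q] − [p].
The 8×24 boundary matrix has rank 7 and Smith normal form diag(1,1,1,1,1,1,1).

∂_2: C_2 → C_1 sends each 2-simplex [p,q,r] to [q,r] − [p,r] + [p,q]. For instance
  ∂bde = de − be + bd,
  ∂efg = fg − eg + ef.
The resulting 24×16 matrix has rank 15, and its Smith normal form has invariant factors (1,1,1,1,1,1,1,1,1,1,1,1,1,1,1).

From H_k ≅ ker(∂_k) / im(∂_{k+1}) we obtain:

  H_0: rank C_0 − rank ∂_1 = 8 − 7 = 1, and the invariant factors of ∂_1 are all 1, so H_0 = Z.
  H_1: rank ker ∂_1 − rank ∂_2 = (24 − 7) − 15 = 2, and the invariant factors of ∂_2 are all 1, so H_1 = Z^2.
  H_2: rank ker ∂_2 − rank ∂_3 = (16 − 15) − 0 = 1, and there is no ∂_3, so H_2 = Z.

As a check, the Euler characteristic is 8 − 24 + 16 = 0, which agrees with 1 − 2 + 1 = 0.

H_0 ≅ Z,  H_1 ≅ Z^2,  H_2 ≅ Z.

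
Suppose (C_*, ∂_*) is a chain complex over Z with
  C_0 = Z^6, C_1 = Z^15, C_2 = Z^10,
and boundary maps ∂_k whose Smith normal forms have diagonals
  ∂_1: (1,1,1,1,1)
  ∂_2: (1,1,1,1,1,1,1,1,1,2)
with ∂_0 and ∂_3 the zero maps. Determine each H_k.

H_0 ≅ Z,  H_1 ≅ Z/2,  H_2 = 0.

H_0: b_0 = 6 − 0 − 5 = 1; torsion from ∂_1 factors > 1: none. So H_0 ≅ Z.
H_1: b_1 = 15 − 5 − 10 = 0; torsion from ∂_2 factors > 1: [2]. So H_1 ≅ Z/2.
H_2: b_2 = 10 − 10 − 0 = 0; torsion from ∂_3 factors > 1: none. So H_2 ≅ 0.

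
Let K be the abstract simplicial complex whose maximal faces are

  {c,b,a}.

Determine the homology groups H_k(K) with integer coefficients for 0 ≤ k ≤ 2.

Order the vertices as a < b < c. Listing each simplex with vertices in this order, K has dimension 2 with simplices:

  0-simplices (3): a, b, c
  1-simplices (3): ab, ac, bc
  2-simplices (1): abc

Hence C_0 ≅ Z^3, C_1 ≅ Z^3, C_2 ≅ Z^1.

∂_1: C_1 → C_0 maps an edge to its endpoints' difference, ∂[p,q] = q − p.
As a 3×3 matrix over Z this has rank 2, with invariant factors (1,1).

∂_2: C_2 → C_1 maps a triangle to the signed sum of its edges. For instance
  ∂abc = bc − ac + ab.
The 3×1 boundary matrix has rank 1 and Smith normal form diag(1).

Computing H_k = (kernel of ∂_k) / (image of ∂_{k+1}):

  H_0: rank C_0 − rank ∂_1 = 3 − 2 = 1, and the invariant factors of ∂_1 are all 1, so H_0 = Z.
  H_1: rank ker ∂_1 − rank ∂_2 = (3 − 2) − 1 = 0, and the invariant factors of ∂_2 are all 1, so H_1 = 0.
  H_2: rank ker ∂_2 − rank ∂_3 = (1 − 1) − 0 = 0, and there is no ∂_3, so H_2 = 0.

(K is a triangulation of the 2-simplex.)

H_0 = Z,  H_1 = 0,  H_2 = 0.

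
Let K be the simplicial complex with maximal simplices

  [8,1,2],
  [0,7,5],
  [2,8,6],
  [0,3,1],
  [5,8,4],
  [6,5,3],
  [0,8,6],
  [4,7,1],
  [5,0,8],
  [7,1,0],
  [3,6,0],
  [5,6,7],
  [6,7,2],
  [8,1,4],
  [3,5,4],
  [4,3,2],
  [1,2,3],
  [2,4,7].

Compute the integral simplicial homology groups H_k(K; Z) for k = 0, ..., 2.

H_0 = Z,  H_1 = Z ⊕ Z/2Z,  H_2 = 0.

K has 9 vertices, 27 edges, 18 triangles.
rank ∂_0 = 0, rank ∂_1 = 8 ⇒ b_0 = 9 − 0 − 8 = 1; all invariant factors of ∂_1 are 1 so no torsion. So H_0 ≅ Z.
rank ∂_1 = 8, rank ∂_2 = 18 ⇒ b_1 = 27 − 8 − 18 = 1; ∂_2 has invariant factor(s) [2] giving torsion. So H_1 ≅ Z ⊕ Z/2Z.
rank ∂_2 = 18, rank ∂_3 = 0 ⇒ b_2 = 18 − 18 − 0 = 0. So H_2 ≅ 0.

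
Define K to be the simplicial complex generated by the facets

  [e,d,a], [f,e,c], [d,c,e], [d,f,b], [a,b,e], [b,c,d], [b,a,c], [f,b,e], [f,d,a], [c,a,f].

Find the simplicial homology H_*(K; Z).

H_0 ≅ Z,  H_1 ≅ Z/2,  H_2 = 0.

K has 6 vertices, 15 edges, 10 triangles.
rank ∂_0 = 0, rank ∂_1 = 5 ⇒ b_0 = 6 − 0 − 5 = 1; all invariant factors of ∂_1 are 1 so no torsion. So H_0 ≅ Z.
rank ∂_1 = 5, rank ∂_2 = 10 ⇒ b_1 = 15 − 5 − 10 = 0; ∂_2 has invariant factor(s) [2] giving torsion. So H_1 ≅ Z/2.
rank ∂_2 = 10, rank ∂_3 = 0 ⇒ b_2 = 10 − 10 − 0 = 0. So H_2 ≅ 0.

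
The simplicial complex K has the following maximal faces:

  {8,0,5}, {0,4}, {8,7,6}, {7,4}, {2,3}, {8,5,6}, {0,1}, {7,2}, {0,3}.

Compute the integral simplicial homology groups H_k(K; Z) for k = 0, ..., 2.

H_0 = Z,  H_1 = Z^2,  H_2 = 0.

We work with the vertex ordering 0 < 1 < 2 < 3 < 4 < 5 < 6 < 7 < 8. The simplices of K, each written with vertices in increasing order, are:

  0-simplices (9): [0], [1], [2], [3], [4], [5], [6], [7], [8]
  1-simplices (13): [0,1], [0,3], [0,4], [0,5], [0,8], [2,3], [2,7], [4,7], [5,6], [5,8], [6,7], [6,8], [7,8]
  2-simplices (3): [0,5,8], [5,6,8], [6,7,8]

Hence C_0 ≅ Z^9, C_1 ≅ Z^13, C_2 ≅ Z^3.

∂_1: C_1 → C_0 is given by ∂[p,q] = [q] − [p]. For instance
  ∂[0,4] = [4] − [0].
The resulting 9×13 matrix has rank 8, and its Smith normal form has invariant factors (1,1,1,1,1,1,1,1).

Boundary ∂_2: C_2 → C_1 maps a triangle to the signed sum of its edges. For instance
  ∂[5,6,8] = [6,8] − [5,8] + [5,6],
  ∂[0,5,8] = [5,8] − [0,8] + [0,5].
The 13×3 boundary matrix has rank 3 and Smith normal form diag(1,1,1).

Now H_k = ker ∂_k / im ∂_{k+1}, so:

  H_0: rank C_0 − rank ∂_1 = 9 − 8 = 1, and the invariant factors of ∂_1 are all 1, so H_0 ≅ Z.
  H_1: rank ker ∂_1 − rank ∂_2 = (13 − 8) − 3 = 2, and the invariant factors of ∂_2 are all 1, so H_1 ≅ Z^2.
  H_2: rank ker ∂_2 − rank ∂_3 = (3 − 3) − 0 = 0, and there is no ∂_3, so H_2 ≅ 0.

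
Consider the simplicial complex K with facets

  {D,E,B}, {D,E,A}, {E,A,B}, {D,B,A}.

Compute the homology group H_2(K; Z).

Take the total order A < B < D < E on the vertex set. Then K (dimension 2) consists of the simplices:

  0-simplices (4): A, B, D, E
  1-simplices (6): AB, AD, AE, BD, BE, DE
  2-simplices (4): ABD, ABE, ADE, BDE

so the chain groups are C_0 ≅ Z^4, C_1 ≅ Z^6, C_2 ≅ Z^4.

Boundary ∂_1: C_1 → C_0 maps an edge to its endpoints' difference, ∂[p,q] = q − p. For instance
  ∂AE = E − A.
The 4×6 boundary matrix has rank 3 and Smith normal form diag(1,1,1).

The boundary map ∂_2: C_2 → C_1 maps a triangle to the signed sum of its edges. For instance
  ∂ABD = BD − AD + AB,
  ∂BDE = DE − BE + BD.
The resulting 6×4 matrix has rank 3, and its Smith normal form has invariant factors (1,1,1).

Now H_k = ker ∂_k / im ∂_{k+1}, so:

  H_2: rank ker ∂_2 − rank ∂_3 = (4 − 3) − 0 = 1, and there is no ∂_3, so H_2 ≅ Z.

H_2 ≅ Z.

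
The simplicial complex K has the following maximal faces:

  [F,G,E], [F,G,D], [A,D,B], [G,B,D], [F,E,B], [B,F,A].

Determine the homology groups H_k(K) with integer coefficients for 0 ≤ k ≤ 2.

Take the total order A < B < D < E < F < G on the vertex set. Then K (dimension 2) consists of the simplices:

  0-simplices (6): A, B, D, E, F, G
  1-simplices (12): AB, AD, AF, BD, BE, BF, BG, DF, DG, EF, EG, FG
  2-simplices (6): ABD, ABF, BDG, BEF, DFG, EFG

giving chain groups C_0 ≅ Z^6, C_1 ≅ Z^12, C_2 ≅ Z^6.

∂_1: C_1 → C_0 maps an edge to its endpoints' difference, ∂[p,q] = q − p.
The resulting 6×12 matrix has rank 5, and its Smith normal form has invariant factors (1,1,1,1,1).

The boundary map ∂_2: C_2 → C_1 acts by ∂[p,q,r] = [q,r] − [p,r] + [p,q]. For instance
  ∂EFG = FG − EG + EF,
  ∂BDG = DG − BG + BD.
The 12×6 boundary matrix has rank 6 and Smith normal form diag(1,1,1,1,1,1).

Reading off H_k = ker ∂_k / im ∂_{k+1}:

  H_0: rank C_0 − rank ∂_1 = 6 − 5 = 1, and the invariant factors of ∂_1 are all 1, so H_0 = Z.
  H_1: rank ker ∂_1 − rank ∂_2 = (12 − 5) − 6 = 1, and the invariant factors of ∂_2 are all 1, so H_1 = Z.
  H_2: rank ker ∂_2 − rank ∂_3 = (6 − 6) − 0 = 0, and there is no ∂_3, so H_2 = 0.

As a check, the Euler characteristic is 6 − 12 + 6 = 0, which agrees with 1 − 1 + 0 = 0.

H_0 = Z,  H_1 = Z,  H_2 = 0.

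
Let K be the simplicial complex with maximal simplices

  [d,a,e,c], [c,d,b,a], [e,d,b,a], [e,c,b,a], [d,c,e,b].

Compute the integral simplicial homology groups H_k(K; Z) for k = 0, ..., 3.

Take the total order a < b < c < d < e on the vertex set. Then K (dimension 3) consists of the simplices:

  0-simplices (5): a, b, c, d, e
  1-simplices (10): ab, ac, ad, ae, bc, bd, be, cd, ce, de
  2-simplices (10): abc, abd, abe, acd, ace, ade, bcd, bce, bde, cde
  3-simplices (5): abcd, abce, abde, acde, bcde

Hence C_0 ≅ Z^5, C_1 ≅ Z^10, C_2 ≅ Z^10, C_3 ≅ Z^5.

The boundary map ∂_1: C_1 → C_0 is given by ∂[p,q] = [q] − [p]. For instance
  ∂ab = b − a.
The 5×10 boundary matrix has rank 4 and Smith normal form diag(1,1,1,1).

The boundary map ∂_2: C_2 → C_1 sends each 2-simplex [p,q,r] to [q,r] − [p,r] + [p,q]. For instance
  ∂bce = ce − be + bc,
  ∂bcd = cd − bd + bc.
This gives a 10×10 integer matrix of rank 6; reducing to Smith normal form yields diagonal entries (1,1,1,1,1,1).

The boundary map ∂_3: C_3 → C_2 sends each 3-simplex σ to the alternating sum Σ_i (−1)^i (σ with its i-th vertex removed). For instance
  ∂bcde = cde − bde + bce − bcd,
  ∂abce = bce − ace + abe − abc.
As a 10×5 matrix over Z this has rank 4, with invariant factors (1,1,1,1).

Reading off H_k = ker ∂_k / im ∂_{k+1}:

  H_0: rank C_0 − rank ∂_1 = 5 − 4 = 1, and the invariant factors of ∂_1 are all 1, so H_0 ≅ Z.
  H_1: rank ker ∂_1 − rank ∂_2 = (10 − 4) − 6 = 0, and the invariant factors of ∂_2 are all 1, so H_1 ≅ 0.
  H_2: rank ker ∂_2 − rank ∂_3 = (10 − 6) − 4 = 0, and the invariant factors of ∂_3 are all 1, so H_2 ≅ 0.
  H_3: rank ker ∂_3 − rank ∂_4 = (5 − 4) − 0 = 1, and there is no ∂_4, so H_3 ≅ Z.

H_0 ≅ Z,  H_1 = 0,  H_2 = 0,  H_3 ≅ Z.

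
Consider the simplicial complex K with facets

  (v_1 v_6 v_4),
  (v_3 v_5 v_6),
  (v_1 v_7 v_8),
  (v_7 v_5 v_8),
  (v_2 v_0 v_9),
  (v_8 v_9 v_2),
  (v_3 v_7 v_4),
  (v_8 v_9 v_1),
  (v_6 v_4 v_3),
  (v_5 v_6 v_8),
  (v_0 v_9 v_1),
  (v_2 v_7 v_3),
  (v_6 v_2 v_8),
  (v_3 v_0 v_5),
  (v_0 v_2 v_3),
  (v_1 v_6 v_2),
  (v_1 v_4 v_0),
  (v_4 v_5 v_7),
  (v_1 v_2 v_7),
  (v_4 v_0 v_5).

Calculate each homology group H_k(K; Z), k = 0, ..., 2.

H_0 ≅ Z,  H_1 ≅ Z ⊕ Z/2Z,  H_2 = 0.

We work with the vertex ordering v_0 < v_1 < v_2 < v_3 < v_4 < v_5 < v_6 < v_7 < v_8 < v_9. The simplices of K, each written with vertices in increasing order, are:

  0-simplices (10): [v_0], [v_1], [v_2], [v_3], [v_4], [v_5], [v_6], [v_7], [v_8], [v_9]
  1-simplices (30): (30 of them)
  2-simplices (20): (20 of them)

Hence C_0 ≅ Z^10, C_1 ≅ Z^30, C_2 ≅ Z^20.

The boundary map ∂_1: C_1 → C_0 sends each edge [p,q] (with p < q) to q − p.
The resulting 10×30 matrix has rank 9, and its Smith normal form has invariant factors (1,1,1,1,1,1,1,1,1).

The boundary map ∂_2: C_2 → C_1 maps a triangle to the signed sum of its edges. For instance
  ∂[v_1,v_2,v_6] = [v_2,v_6] − [v_1,v_6] + [v_1,v_2],
  ∂[v_2,v_8,v_9] = [v_8,v_9] − [v_2,v_9] + [v_2,v_8].
This gives a 30×20 integer matrix of rank 20; reducing to Smith normal form yields diagonal entries (1,1,1,1,1,1,1,1,1,1,1,1,1,1,1,1,1,1,1,2).

Now H_k = ker ∂_k / im ∂_{k+1}, so:

  H_0: rank C_0 − rank ∂_1 = 10 − 9 = 1, and the invariant factors of ∂_1 are all 1, so H_0 = Z.
  H_1: rank ker ∂_1 − rank ∂_2 = (30 − 9) − 20 = 1, and ∂_2 has invariant factor 2 > 1, so H_1 = Z ⊕ Z/2Z.
  H_2: rank ker ∂_2 − rank ∂_3 = (20 − 20) − 0 = 0, and there is no ∂_3, so H_2 = 0.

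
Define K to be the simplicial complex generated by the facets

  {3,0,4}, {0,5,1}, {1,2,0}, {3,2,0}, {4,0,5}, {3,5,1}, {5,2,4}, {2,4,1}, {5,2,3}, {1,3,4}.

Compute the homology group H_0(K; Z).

H_0 = Z.

Order the vertices as 0 < 1 < 2 < 3 < 4 < 5. Listing each simplex with vertices in this order, K has dimension 2 with simplices:

  0-simplices (6): [0], [1], [2], [3], [4], [5]
  1-simplices (15): [0,1], [0,2], [0,3], [0,4], [0,5], [1,2], [1,3], [1,4], [1,5], [2,3], [2,4], [2,5], [3,4], [3,5], [4,5]
  2-simplices (10): [0,1,2], [0,1,5], [0,2,3], [0,3,4], [0,4,5], [1,2,4], [1,3,4], [1,3,5], [2,3,5], [2,4,5]

so the chain groups are C_0 ≅ Z^6, C_1 ≅ Z^15, C_2 ≅ Z^10.

The boundary map ∂_1: C_1 → C_0 is given by ∂[p,q] = [q] − [p]. For instance
  ∂[0,5] = [5] − [0].
As a 6×15 matrix over Z this has rank 5, with invariant factors (1,1,1,1,1).

∂_2: C_2 → C_1 sends each 2-simplex [p,q,r] to [q,r] − [p,r] + [p,q]. For instance
  ∂[0,2,3] = [2,3] − [0,3] + [0,2],
  ∂[1,3,5] = [3,5] − [1,5] + [1,3].
The resulting 15×10 matrix has rank 10, and its Smith normal form has invariant factors (1,1,1,1,1,1,1,1,1,2).

Reading off H_k = ker ∂_k / im ∂_{k+1}:

  H_0: rank C_0 − rank ∂_1 = 6 − 5 = 1, and the invariant factors of ∂_1 are all 1, so H_0 ≅ Z.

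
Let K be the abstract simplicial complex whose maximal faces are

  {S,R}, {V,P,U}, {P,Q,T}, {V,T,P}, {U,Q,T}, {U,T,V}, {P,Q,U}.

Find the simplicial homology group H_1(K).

H_1 ≅ 0.

Order the vertices as P < Q < R < S < T < U < V. Listing each simplex with vertices in this order, K has dimension 2 with simplices:

  0-simplices (7): P, Q, R, S, T, U, V
  1-simplices (10): PQ, PT, PU, PV, QT, QU, RS, TU, TV, UV
  2-simplices (6): PQT, PQU, PTV, PUV, QTU, TUV

so the chain groups are C_0 ≅ Z^7, C_1 ≅ Z^10, C_2 ≅ Z^6.

∂_1: C_1 → C_0 maps an edge to its endpoints' difference, ∂[p,q] = q − p. For instance
  ∂QU = U − Q.
The 7×10 boundary matrix has rank 5 and Smith normal form diag(1,1,1,1,1).

Boundary ∂_2: C_2 → C_1 maps a triangle to the signed sum of its edges. For instance
  ∂PUV = UV − PV + PU,
  ∂PTV = TV − PV + PT.
The resulting 10×6 matrix has rank 5, and its Smith normal form has invariant factors (1,1,1,1,1).

Now H_k = ker ∂_k / im ∂_{k+1}, so:

  H_1: rank ker ∂_1 − rank ∂_2 = (10 − 5) − 5 = 0, and the invariant factors of ∂_2 are all 1, so H_1 ≅ 0.

(K is a triangulation of the disjoint union of the 1-simplex and the 2-sphere S^2.)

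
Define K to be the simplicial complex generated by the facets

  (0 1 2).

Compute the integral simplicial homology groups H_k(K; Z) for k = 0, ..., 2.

Take the total order 0 < 1 < 2 on the vertex set. Then K (dimension 2) consists of the simplices:

  0-simplices (3): [0], [1], [2]
  1-simplices (3): [0,1], [0,2], [1,2]
  2-simplices (1): [0,1,2]

giving chain groups C_0 ≅ Z^3, C_1 ≅ Z^3, C_2 ≅ Z^1.

Boundary ∂_1: C_1 → C_0 is given by ∂[p,q] = [q] − [p]. For instance
  ∂[1,2] = [2] − [1].
This gives a 3×3 integer matrix of rank 2; reducing to Smith normal form yields diagonal entries (1,1).

The boundary map ∂_2: C_2 → C_1 acts by ∂[p,q,r] = [q,r] − [p,r] + [p,q]. For instance
  ∂[0,1,2] = [1,2] − [0,2] + [0,1].
This gives a 3×1 integer matrix of rank 1; reducing to Smith normal form yields diagonal entries (1).

From H_k ≅ ker(∂_k) / im(∂_{k+1}) we obtain:

  H_0: rank C_0 − rank ∂_1 = 3 − 2 = 1, and the invariant factors of ∂_1 are all 1, so H_0 = Z.
  H_1: rank ker ∂_1 − rank ∂_2 = (3 − 2) − 1 = 0, and the invariant factors of ∂_2 are all 1, so H_1 = 0.
  H_2: rank ker ∂_2 − rank ∂_3 = (1 − 1) − 0 = 0, and there is no ∂_3, so H_2 = 0.

As a check, the Euler characteristic is 3 − 3 + 1 = 1, which agrees with 1 − 0 + 0 = 1.

H_0 ≅ Z,  H_1 = 0,  H_2 = 0.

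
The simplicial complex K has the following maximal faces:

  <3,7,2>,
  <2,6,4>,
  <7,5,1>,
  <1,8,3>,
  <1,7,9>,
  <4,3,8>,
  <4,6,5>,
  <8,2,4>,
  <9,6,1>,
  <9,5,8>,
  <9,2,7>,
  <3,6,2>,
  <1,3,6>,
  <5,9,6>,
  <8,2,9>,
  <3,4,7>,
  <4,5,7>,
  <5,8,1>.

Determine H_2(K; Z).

Order the vertices as 1 < 2 < 3 < 4 < 5 < 6 < 7 < 8 < 9. Listing each simplex with vertices in this order, K has dimension 2 with simplices:

  0-simplices (9): [1], [2], [3], [4], [5], [6], [7], [8], [9]
  1-simplices (27): (27 of them)
  2-simplices (18): [1,3,6], [1,3,8], [1,5,7], [1,5,8], [1,6,9], [1,7,9], [2,3,6], [2,3,7], [2,4,6], [2,4,8], [2,7,9], [2,8,9], [3,4,7], [3,4,8], [4,5,6], [4,5,7], [5,6,9], [5,8,9]

giving chain groups C_0 ≅ Z^9, C_1 ≅ Z^27, C_2 ≅ Z^18.

The boundary map ∂_1: C_1 → C_0 is given by ∂[p,q] = [q] − [p]. For instance
  ∂[1,7] = [7] − [1].
As a 9×27 matrix over Z this has rank 8, with invariant factors (1,1,1,1,1,1,1,1).

Boundary ∂_2: C_2 → C_1 acts by ∂[p,q,r] = [q,r] − [p,r] + [p,q]. For instance
  ∂[3,4,7] = [4,7] − [3,7] + [3,4],
  ∂[1,5,8] = [5,8] − [1,8] + [1,5].
The 27×18 boundary matrix has rank 18 and Smith normal form diag(1,1,1,1,1,1,1,1,1,1,1,1,1,1,1,1,1,2).

Computing H_k = (kernel of ∂_k) / (image of ∂_{k+1}):

  H_2: rank ker ∂_2 − rank ∂_3 = (18 − 18) − 0 = 0, and there is no ∂_3, so H_2 ≅ 0.

H_2 = 0.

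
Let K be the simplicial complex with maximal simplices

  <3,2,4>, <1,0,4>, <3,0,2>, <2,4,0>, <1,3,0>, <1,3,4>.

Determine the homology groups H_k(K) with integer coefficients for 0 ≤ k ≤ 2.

H_0 ≅ Z,  H_1 = 0,  H_2 ≅ Z.

We work with the vertex ordering 0 < 1 < 2 < 3 < 4. The simplices of K, each written with vertices in increasing order, are:

  0-simplices (5): [0], [1], [2], [3], [4]
  1-simplices (9): [0,1], [0,2], [0,3], [0,4], [1,3], [1,4], [2,3], [2,4], [3,4]
  2-simplices (6): [0,1,3], [0,1,4], [0,2,3], [0,2,4], [1,3,4], [2,3,4]

giving chain groups C_0 ≅ Z^5, C_1 ≅ Z^9, C_2 ≅ Z^6.

The boundary map ∂_1: C_1 → C_0 maps an edge to its endpoints' difference, ∂[p,q] = q − p.
The resulting 5×9 matrix has rank 4, and its Smith normal form has invariant factors (1,1,1,1).

∂_2: C_2 → C_1 maps a triangle to the signed sum of its edges. For instance
  ∂[2,3,4] = [3,4] − [2,4] + [2,3],
  ∂[1,3,4] = [3,4] − [1,4] + [1,3].
The resulting 9×6 matrix has rank 5, and its Smith normal form has invariant factors (1,1,1,1,1).

Reading off H_k = ker ∂_k / im ∂_{k+1}:

  H_0: rank C_0 − rank ∂_1 = 5 − 4 = 1, and the invariant factors of ∂_1 are all 1, so H_0 = Z.
  H_1: rank ker ∂_1 − rank ∂_2 = (9 − 4) − 5 = 0, and the invariant factors of ∂_2 are all 1, so H_1 = 0.
  H_2: rank ker ∂_2 − rank ∂_3 = (6 − 5) − 0 = 1, and there is no ∂_3, so H_2 = Z.

As a check, the Euler characteristic is 5 − 9 + 6 = 2, which agrees with 1 − 0 + 1 = 2.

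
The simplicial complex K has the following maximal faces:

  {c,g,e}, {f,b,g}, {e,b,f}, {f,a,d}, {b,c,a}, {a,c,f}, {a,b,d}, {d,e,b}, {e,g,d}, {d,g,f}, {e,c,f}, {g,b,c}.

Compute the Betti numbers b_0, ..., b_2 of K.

b_0 = 1, b_1 = 0, b_2 = 0.

Fix the vertex order a < b < c < d < e < f < g and write every simplex with vertices in increasing order. Then dim K = 2 and the simplices of K are:

  0-simplices (7): a, b, c, d, e, f, g
  1-simplices (18): ab, ac, ad, af, bc, bd, be, bf, bg, ce, cf, cg, de, df, dg, ef, eg, fg
  2-simplices (12): abc, abd, acf, adf, bcg, bde, bef, bfg, cef, ceg, deg, dfg

so the chain groups are C_0 ≅ Z^7, C_1 ≅ Z^18, C_2 ≅ Z^12.

The boundary map ∂_1: C_1 → C_0 is given by ∂[p,q] = [q] − [p].
As a 7×18 matrix over Z this has rank 6, with invariant factors (1,1,1,1,1,1).

∂_2: C_2 → C_1 sends each 2-simplex [p,q,r] to [q,r] − [p,r] + [p,q]. For instance
  ∂deg = eg − dg + de,
  ∂adf = df − af + ad.
This gives a 18×12 integer matrix of rank 12; reducing to Smith normal form yields diagonal entries (1,1,1,1,1,1,1,1,1,1,1,2).

Now H_k = ker ∂_k / im ∂_{k+1}, so:

  H_0: rank C_0 − rank ∂_1 = 7 − 6 = 1, and the invariant factors of ∂_1 are all 1, so H_0 = Z.
  H_1: rank ker ∂_1 − rank ∂_2 = (18 − 6) − 12 = 0, and ∂_2 has invariant factor 2 > 1, so H_1 = Z/2.
  H_2: rank ker ∂_2 − rank ∂_3 = (12 − 12) − 0 = 0, and there is no ∂_3, so H_2 = 0.

As a check, the Euler characteristic is 7 − 18 + 12 = 1, which agrees with 1 − 0 + 0 = 1.

Hence the Betti numbers are b_0 = 1, b_1 = 0, b_2 = 0.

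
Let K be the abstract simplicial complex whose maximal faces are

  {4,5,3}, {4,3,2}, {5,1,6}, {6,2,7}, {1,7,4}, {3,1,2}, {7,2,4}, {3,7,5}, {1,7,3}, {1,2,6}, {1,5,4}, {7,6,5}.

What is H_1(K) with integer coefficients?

H_1 = Z/2.

Fix the vertex order 1 < 2 < 3 < 4 < 5 < 6 < 7 and write every simplex with vertices in increasing order. Then dim K = 2 and the simplices of K are:

  0-simplices (7): [1], [2], [3], [4], [5], [6], [7]
  1-simplices (18): [1,2], [1,3], [1,4], [1,5], [1,6], [1,7], [2,3], [2,4], [2,6], [2,7], [3,4], [3,5], [3,7], [4,5], [4,7], [5,6], [5,7], [6,7]
  2-simplices (12): [1,2,3], [1,2,6], [1,3,7], [1,4,5], [1,4,7], [1,5,6], [2,3,4], [2,4,7], [2,6,7], [3,4,5], [3,5,7], [5,6,7]

giving chain groups C_0 ≅ Z^7, C_1 ≅ Z^18, C_2 ≅ Z^12.

Boundary ∂_1: C_1 → C_0 sends each edge [p,q] (with p < q) to q − p. For instance
  ∂[1,6] = [6] − [1].
The 7×18 boundary matrix has rank 6 and Smith normal form diag(1,1,1,1,1,1).

Boundary ∂_2: C_2 → C_1 maps a triangle to the signed sum of its edges. For instance
  ∂[1,2,6] = [2,6] − [1,6] + [1,2],
  ∂[1,4,7] = [4,7] − [1,7] + [1,4].
The 18×12 boundary matrix has rank 12 and Smith normal form diag(1,1,1,1,1,1,1,1,1,1,1,2).

From H_k ≅ ker(∂_k) / im(∂_{k+1}) we obtain:

  H_1: rank ker ∂_1 − rank ∂_2 = (18 − 6) − 12 = 0, and ∂_2 has invariant factor 2 > 1, so H_1 ≅ Z/2.

(K is a triangulation of the real projective plane RP^2.)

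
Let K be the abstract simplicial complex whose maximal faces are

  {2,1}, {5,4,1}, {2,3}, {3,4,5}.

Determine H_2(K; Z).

H_2 ≅ 0.

Take the total order 1 < 2 < 3 < 4 < 5 on the vertex set. Then K (dimension 2) consists of the simplices:

  0-simplices (5): [1], [2], [3], [4], [5]
  1-simplices (7): [1,2], [1,4], [1,5], [2,3], [3,4], [3,5], [4,5]
  2-simplices (2): [1,4,5], [3,4,5]

giving chain groups C_0 ≅ Z^5, C_1 ≅ Z^7, C_2 ≅ Z^2.

∂_1: C_1 → C_0 maps an edge to its endpoints' difference, ∂[p,q] = q − p. For instance
  ∂[2,3] = [3] − [2].
As a 5×7 matrix over Z this has rank 4, with invariant factors (1,1,1,1).

∂_2: C_2 → C_1 acts by ∂[p,q,r] = [q,r] − [p,r] + [p,q]. For instance
  ∂[1,4,5] = [4,5] − [1,5] + [1,4],
  ∂[3,4,5] = [4,5] − [3,5] + [3,4].
This gives a 7×2 integer matrix of rank 2; reducing to Smith normal form yields diagonal entries (1,1).

Reading off H_k = ker ∂_k / im ∂_{k+1}:

  H_2: rank ker ∂_2 − rank ∂_3 = (2 − 2) − 0 = 0, and there is no ∂_3, so H_2 = 0.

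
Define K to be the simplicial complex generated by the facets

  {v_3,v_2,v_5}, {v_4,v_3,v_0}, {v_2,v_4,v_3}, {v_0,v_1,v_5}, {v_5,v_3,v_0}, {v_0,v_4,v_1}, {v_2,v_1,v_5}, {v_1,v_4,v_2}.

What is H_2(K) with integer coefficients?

Take the total order v_0 < v_1 < v_2 < v_3 < v_4 < v_5 on the vertex set. Then K (dimension 2) consists of the simplices:

  0-simplices (6): [v_0], [v_1], [v_2], [v_3], [v_4], [v_5]
  1-simplices (12): [v_0,v_1], [v_0,v_3], [v_0,v_4], [v_0,v_5], [v_1,v_2], [v_1,v_4], [v_1,v_5], [v_2,v_3], [v_2,v_4], [v_2,v_5], [v_3,v_4], [v_3,v_5]
  2-simplices (8): [v_0,v_1,v_4], [v_0,v_1,v_5], [v_0,v_3,v_4], [v_0,v_3,v_5], [v_1,v_2,v_4], [v_1,v_2,v_5], [v_2,v_3,v_4], [v_2,v_3,v_5]

Hence C_0 ≅ Z^6, C_1 ≅ Z^12, C_2 ≅ Z^8.

Boundary ∂_1: C_1 → C_0 is given by ∂[p,q] = [q] − [p]. For instance
  ∂[v_1,v_5] = [v_5] − [v_1].
The 6×12 boundary matrix has rank 5 and Smith normal form diag(1,1,1,1,1).

The boundary map ∂_2: C_2 → C_1 acts by ∂[p,q,r] = [q,r] − [p,r] + [p,q]. For instance
  ∂[v_2,v_3,v_4] = [v_3,v_4] − [v_2,v_4] + [v_2,v_3],
  ∂[v_0,v_1,v_4] = [v_1,v_4] − [v_0,v_4] + [v_0,v_1].
The 12×8 boundary matrix has rank 7 and Smith normal form diag(1,1,1,1,1,1,1).

Computing H_k = (kernel of ∂_k) / (image of ∂_{k+1}):

  H_2: rank ker ∂_2 − rank ∂_3 = (8 − 7) − 0 = 1, and there is no ∂_3, so H_2 = Z.

H_2 ≅ Z.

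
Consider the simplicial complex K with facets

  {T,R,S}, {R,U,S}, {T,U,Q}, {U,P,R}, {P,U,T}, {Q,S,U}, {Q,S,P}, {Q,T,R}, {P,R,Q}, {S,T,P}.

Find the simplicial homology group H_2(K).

We work with the vertex ordering P < Q < R < S < T < U. The simplices of K, each written with vertices in increasing order, are:

  0-simplices (6): P, Q, R, S, T, U
  1-simplices (15): PQ, PR, PS, PT, PU, QR, QS, QT, QU, RS, RT, RU, ST, SU, TU
  2-simplices (10): PQR, PQS, PRU, PST, PTU, QRT, QSU, QTU, RST, RSU

giving chain groups C_0 ≅ Z^6, C_1 ≅ Z^15, C_2 ≅ Z^10.

The boundary map ∂_1: C_1 → C_0 maps an edge to its endpoints' difference, ∂[p,q] = q − p.
The resulting 6×15 matrix has rank 5, and its Smith normal form has invariant factors (1,1,1,1,1).

∂_2: C_2 → C_1 acts by ∂[p,q,r] = [q,r] − [p,r] + [p,q]. For instance
  ∂RSU = SU − RU + RS,
  ∂PST = ST − PT + PS.
This gives a 15×10 integer matrix of rank 10; reducing to Smith normal form yields diagonal entries (1,1,1,1,1,1,1,1,1,2).

From H_k ≅ ker(∂_k) / im(∂_{k+1}) we obtain:

  H_2: rank ker ∂_2 − rank ∂_3 = (10 − 10) − 0 = 0, and there is no ∂_3, so H_2 = 0.

H_2 = 0.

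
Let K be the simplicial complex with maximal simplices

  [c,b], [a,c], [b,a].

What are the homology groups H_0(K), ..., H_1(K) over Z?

H_0 = Z,  H_1 = Z.

Fix the vertex order a < b < c and write every simplex with vertices in increasing order. Then dim K = 1 and the simplices of K are:

  0-simplices (3): a, b, c
  1-simplices (3): ab, ac, bc

giving chain groups C_0 ≅ Z^3, C_1 ≅ Z^3.

Boundary ∂_1: C_1 → C_0 sends each edge [p,q] (with p < q) to q − p.
As a 3×3 matrix over Z this has rank 2, with invariant factors (1,1).

Computing H_k = (kernel of ∂_k) / (image of ∂_{k+1}):

  H_0: rank C_0 − rank ∂_1 = 3 − 2 = 1, and the invariant factors of ∂_1 are all 1, so H_0 = Z.
  H_1: rank ker ∂_1 − rank ∂_2 = (3 − 2) − 0 = 1, and there is no ∂_2, so H_1 = Z.

As a check, the Euler characteristic is 3 − 3 = 0, which agrees with 1 − 1 = 0.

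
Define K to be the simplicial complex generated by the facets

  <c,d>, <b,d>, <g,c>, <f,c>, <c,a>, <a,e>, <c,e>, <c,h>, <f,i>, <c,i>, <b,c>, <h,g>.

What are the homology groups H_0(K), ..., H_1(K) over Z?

H_0 ≅ Z,  H_1 ≅ Z^4.

K has 9 vertices, 12 edges.
rank ∂_0 = 0, rank ∂_1 = 8 ⇒ b_0 = 9 − 0 − 8 = 1; all invariant factors of ∂_1 are 1 so no torsion. So H_0 = Z.
rank ∂_1 = 8, rank ∂_2 = 0 ⇒ b_1 = 12 − 8 − 0 = 4. So H_1 = Z^4.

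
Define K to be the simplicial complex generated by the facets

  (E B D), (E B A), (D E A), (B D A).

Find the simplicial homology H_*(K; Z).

We work with the vertex ordering A < B < D < E. The simplices of K, each written with vertices in increasing order, are:

  0-simplices (4): A, B, D, E
  1-simplices (6): AB, AD, AE, BD, BE, DE
  2-simplices (4): ABD, ABE, ADE, BDE

so the chain groups are C_0 ≅ Z^4, C_1 ≅ Z^6, C_2 ≅ Z^4.

The boundary map ∂_1: C_1 → C_0 sends each edge [p,q] (with p < q) to q − p. For instance
  ∂AE = E − A.
As a 4×6 matrix over Z this has rank 3, with invariant factors (1,1,1).

The boundary map ∂_2: C_2 → C_1 acts by ∂[p,q,r] = [q,r] − [p,r] + [p,q]. For instance
  ∂ABE = BE − AE + AB,
  ∂ADE = DE − AE + AD.
As a 6×4 matrix over Z this has rank 3, with invariant factors (1,1,1).

Now H_k = ker ∂_k / im ∂_{k+1}, so:

  H_0: rank C_0 − rank ∂_1 = 4 − 3 = 1, and the invariant factors of ∂_1 are all 1, so H_0 = Z.
  H_1: rank ker ∂_1 − rank ∂_2 = (6 − 3) − 3 = 0, and the invariant factors of ∂_2 are all 1, so H_1 = 0.
  H_2: rank ker ∂_2 − rank ∂_3 = (4 − 3) − 0 = 1, and there is no ∂_3, so H_2 = Z.

As a check, the Euler characteristic is 4 − 6 + 4 = 2, which agrees with 1 − 0 + 1 = 2.

H_0 ≅ Z,  H_1 = 0,  H_2 ≅ Z.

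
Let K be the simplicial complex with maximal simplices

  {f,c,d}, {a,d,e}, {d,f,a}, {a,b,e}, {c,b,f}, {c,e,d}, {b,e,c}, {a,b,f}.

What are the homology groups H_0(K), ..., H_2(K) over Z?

H_0 ≅ Z,  H_1 = 0,  H_2 ≅ Z.

We work with the vertex ordering a < b < c < d < e < f. The simplices of K, each written with vertices in increasing order, are:

  0-simplices (6): a, b, c, d, e, f
  1-simplices (12): ab, ad, ae, af, bc, be, bf, cd, ce, cf, de, df
  2-simplices (8): abe, abf, ade, adf, bce, bcf, cde, cdf

giving chain groups C_0 ≅ Z^6, C_1 ≅ Z^12, C_2 ≅ Z^8.

Boundary ∂_1: C_1 → C_0 maps an edge to its endpoints' difference, ∂[p,q] = q − p. For instance
  ∂af = f − a.
As a 6×12 matrix over Z this has rank 5, with invariant factors (1,1,1,1,1).

∂_2: C_2 → C_1 acts by ∂[p,q,r] = [q,r] − [p,r] + [p,q]. For instance
  ∂ade = de − ae + ad,
  ∂abe = be − ae + ab.
The 12×8 boundary matrix has rank 7 and Smith normal form diag(1,1,1,1,1,1,1).

From H_k ≅ ker(∂_k) / im(∂_{k+1}) we obtain:

  H_0: rank C_0 − rank ∂_1 = 6 − 5 = 1, and the invariant factors of ∂_1 are all 1, so H_0 ≅ Z.
  H_1: rank ker ∂_1 − rank ∂_2 = (12 − 5) − 7 = 0, and the invariant factors of ∂_2 are all 1, so H_1 ≅ 0.
  H_2: rank ker ∂_2 − rank ∂_3 = (8 − 7) − 0 = 1, and there is no ∂_3, so H_2 ≅ Z.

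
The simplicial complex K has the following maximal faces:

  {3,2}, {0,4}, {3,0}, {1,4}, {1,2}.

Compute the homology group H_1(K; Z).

We work with the vertex ordering 0 < 1 < 2 < 3 < 4. The simplices of K, each written with vertices in increasing order, are:

  0-simplices (5): [0], [1], [2], [3], [4]
  1-simplices (5): [0,3], [0,4], [1,2], [1,4], [2,3]

so the chain groups are C_0 ≅ Z^5, C_1 ≅ Z^5.

The boundary map ∂_1: C_1 → C_0 maps an edge to its endpoints' difference, ∂[p,q] = q − p. For instance
  ∂[0,3] = [3] − [0].
As a 5×5 matrix over Z this has rank 4, with invariant factors (1,1,1,1).

Reading off H_k = ker ∂_k / im ∂_{k+1}:

  H_1: rank ker ∂_1 − rank ∂_2 = (5 − 4) − 0 = 1, and there is no ∂_2, so H_1 = Z.

(K is a triangulation of the circle S^1.)

H_1 = Z.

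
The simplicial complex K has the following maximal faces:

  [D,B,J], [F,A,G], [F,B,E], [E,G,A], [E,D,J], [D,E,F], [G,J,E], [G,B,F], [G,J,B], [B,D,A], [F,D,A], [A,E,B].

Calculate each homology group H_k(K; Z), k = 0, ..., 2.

H_0 ≅ Z,  H_1 ≅ Z_2,  H_2 = 0.

We work with the vertex ordering A < B < D < E < F < G < J. The simplices of K, each written with vertices in increasing order, are:

  0-simplices (7): A, B, D, E, F, G, J
  1-simplices (18): AB, AD, AE, AF, AG, BD, BE, BF, BG, BJ, DE, DF, DJ, EF, EG, EJ, FG, GJ
  2-simplices (12): ABD, ABE, ADF, AEG, AFG, BDJ, BEF, BFG, BGJ, DEF, DEJ, EGJ

so the chain groups are C_0 ≅ Z^7, C_1 ≅ Z^18, C_2 ≅ Z^12.

Boundary ∂_1: C_1 → C_0 maps an edge to its endpoints' difference, ∂[p,q] = q − p.
This gives a 7×18 integer matrix of rank 6; reducing to Smith normal form yields diagonal entries (1,1,1,1,1,1).

Boundary ∂_2: C_2 → C_1 sends each 2-simplex [p,q,r] to [q,r] − [p,r] + [p,q]. For instance
  ∂DEJ = EJ − DJ + DE,
  ∂EGJ = GJ − EJ + EG.
This gives a 18×12 integer matrix of rank 12; reducing to Smith normal form yields diagonal entries (1,1,1,1,1,1,1,1,1,1,1,2).

Now H_k = ker ∂_k / im ∂_{k+1}, so:

  H_0: rank C_0 − rank ∂_1 = 7 − 6 = 1, and the invariant factors of ∂_1 are all 1, so H_0 = Z.
  H_1: rank ker ∂_1 − rank ∂_2 = (18 − 6) − 12 = 0, and ∂_2 has invariant factor 2 > 1, so H_1 = Z_2.
  H_2: rank ker ∂_2 − rank ∂_3 = (12 − 12) − 0 = 0, and there is no ∂_3, so H_2 = 0.

As a check, the Euler characteristic is 7 − 18 + 12 = 1, which agrees with 1 − 0 + 0 = 1.
(K is a triangulation of the real projective plane RP^2.)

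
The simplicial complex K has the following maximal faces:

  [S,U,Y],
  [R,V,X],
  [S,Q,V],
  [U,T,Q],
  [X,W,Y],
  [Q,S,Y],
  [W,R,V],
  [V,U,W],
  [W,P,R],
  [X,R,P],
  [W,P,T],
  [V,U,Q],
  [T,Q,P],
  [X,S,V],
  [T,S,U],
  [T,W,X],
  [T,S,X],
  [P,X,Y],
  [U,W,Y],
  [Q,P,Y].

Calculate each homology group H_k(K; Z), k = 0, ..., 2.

H_0 ≅ Z,  H_1 ≅ Z ⊕ Z/2,  H_2 = 0.

We work with the vertex ordering P < Q < R < S < T < U < V < W < X < Y. The simplices of K, each written with vertices in increasing order, are:

  0-simplices (10): P, Q, R, S, T, U, V, W, X, Y
  1-simplices (30): PQ, PR, PT, PW, PX, PY, QS, QT, QU, QV, QY, RV, RW, RX, ST, SU, SV, SX, SY, TU, TW, TX, UV, UW, UY, VW, VX, WX, WY, XY
  2-simplices (20): PQT, PQY, PRW, PRX, PTW, PXY, QSV, QSY, QTU, QUV, RVW, RVX, STU, STX, SUY, SVX, TWX, UVW, UWY, WXY

Hence C_0 ≅ Z^10, C_1 ≅ Z^30, C_2 ≅ Z^20.

Boundary ∂_1: C_1 → C_0 is given by ∂[p,q] = [q] − [p]. For instance
  ∂SY = Y − S.
This gives a 10×30 integer matrix of rank 9; reducing to Smith normal form yields diagonal entries (1,1,1,1,1,1,1,1,1).

The boundary map ∂_2: C_2 → C_1 acts by ∂[p,q,r] = [q,r] − [p,r] + [p,q]. For instance
  ∂TWX = WX − TX + TW,
  ∂STU = TU − SU + ST.
The 30×20 boundary matrix has rank 20 and Smith normal form diag(1,1,1,1,1,1,1,1,1,1,1,1,1,1,1,1,1,1,1,2).

From H_k ≅ ker(∂_k) / im(∂_{k+1}) we obtain:

  H_0: rank C_0 − rank ∂_1 = 10 − 9 = 1, and the invariant factors of ∂_1 are all 1, so H_0 ≅ Z.
  H_1: rank ker ∂_1 − rank ∂_2 = (30 − 9) − 20 = 1, and ∂_2 has invariant factor 2 > 1, so H_1 ≅ Z ⊕ Z/2.
  H_2: rank ker ∂_2 − rank ∂_3 = (20 − 20) − 0 = 0, and there is no ∂_3, so H_2 ≅ 0.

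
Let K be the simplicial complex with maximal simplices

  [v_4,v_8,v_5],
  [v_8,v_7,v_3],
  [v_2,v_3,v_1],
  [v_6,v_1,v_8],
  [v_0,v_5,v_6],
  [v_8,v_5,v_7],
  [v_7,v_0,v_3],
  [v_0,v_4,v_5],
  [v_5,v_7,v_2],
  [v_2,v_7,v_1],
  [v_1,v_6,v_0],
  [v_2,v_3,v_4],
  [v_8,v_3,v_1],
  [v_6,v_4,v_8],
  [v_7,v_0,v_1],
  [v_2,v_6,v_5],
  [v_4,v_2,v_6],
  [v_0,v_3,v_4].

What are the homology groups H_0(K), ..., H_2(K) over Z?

H_0 ≅ Z,  H_1 ≅ Z ⊕ Z/2,  H_2 = 0.

Fix the vertex order v_0 < v_1 < v_2 < v_3 < v_4 < v_5 < v_6 < v_7 < v_8 and write every simplex with vertices in increasing order. Then dim K = 2 and the simplices of K are:

  0-simplices (9): [v_0], [v_1], [v_2], [v_3], [v_4], [v_5], [v_6], [v_7], [v_8]
  1-simplices (27): (27 of them)
  2-simplices (18): (18 of them)

so the chain groups are C_0 ≅ Z^9, C_1 ≅ Z^27, C_2 ≅ Z^18.

Boundary ∂_1: C_1 → C_0 maps an edge to its endpoints' difference, ∂[p,q] = q − p. For instance
  ∂[v_2,v_4] = [v_4] − [v_2].
This gives a 9×27 integer matrix of rank 8; reducing to Smith normal form yields diagonal entries (1,1,1,1,1,1,1,1).

Boundary ∂_2: C_2 → C_1 acts by ∂[p,q,r] = [q,r] − [p,r] + [p,q]. For instance
  ∂[v_2,v_3,v_4] = [v_3,v_4] − [v_2,v_4] + [v_2,v_3],
  ∂[v_4,v_5,v_8] = [v_5,v_8] − [v_4,v_8] + [v_4,v_5].
This gives a 27×18 integer matrix of rank 18; reducing to Smith normal form yields diagonal entries (1,1,1,1,1,1,1,1,1,1,1,1,1,1,1,1,1,2).

Reading off H_k = ker ∂_k / im ∂_{k+1}:

  H_0: rank C_0 − rank ∂_1 = 9 − 8 = 1, and the invariant factors of ∂_1 are all 1, so H_0 = Z.
  H_1: rank ker ∂_1 − rank ∂_2 = (27 − 8) − 18 = 1, and ∂_2 has invariant factor 2 > 1, so H_1 = Z ⊕ Z/2.
  H_2: rank ker ∂_2 − rank ∂_3 = (18 − 18) − 0 = 0, and there is no ∂_3, so H_2 = 0.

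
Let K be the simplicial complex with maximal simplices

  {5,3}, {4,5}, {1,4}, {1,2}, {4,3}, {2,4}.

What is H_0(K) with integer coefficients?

Fix the vertex order 1 < 2 < 3 < 4 < 5 and write every simplex with vertices in increasing order. Then dim K = 1 and the simplices of K are:

  0-simplices (5): [1], [2], [3], [4], [5]
  1-simplices (6): [1,2], [1,4], [2,4], [3,4], [3,5], [4,5]

Hence C_0 ≅ Z^5, C_1 ≅ Z^6.

The boundary map ∂_1: C_1 → C_0 maps an edge to its endpoints' difference, ∂[p,q] = q − p.
This gives a 5×6 integer matrix of rank 4; reducing to Smith normal form yields diagonal entries (1,1,1,1).

Computing H_k = (kernel of ∂_k) / (image of ∂_{k+1}):

  H_0: rank C_0 − rank ∂_1 = 5 − 4 = 1, and the invariant factors of ∂_1 are all 1, so H_0 ≅ Z.

H_0 = Z.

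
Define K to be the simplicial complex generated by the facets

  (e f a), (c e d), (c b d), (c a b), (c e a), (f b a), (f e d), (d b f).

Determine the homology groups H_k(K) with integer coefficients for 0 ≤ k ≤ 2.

We work with the vertex ordering a < b < c < d < e < f. The simplices of K, each written with vertices in increasing order, are:

  0-simplices (6): a, b, c, d, e, f
  1-simplices (12): ab, ac, ae, af, bc, bd, bf, cd, ce, de, df, ef
  2-simplices (8): abc, abf, ace, aef, bcd, bdf, cde, def

giving chain groups C_0 ≅ Z^6, C_1 ≅ Z^12, C_2 ≅ Z^8.

Boundary ∂_1: C_1 → C_0 sends each edge [p,q] (with p < q) to q − p. For instance
  ∂ef = f − e.
As a 6×12 matrix over Z this has rank 5, with invariant factors (1,1,1,1,1).

The boundary map ∂_2: C_2 → C_1 acts by ∂[p,q,r] = [q,r] − [p,r] + [p,q]. For instance
  ∂bcd = cd − bd + bc,
  ∂cde = de − ce + cd.
This gives a 12×8 integer matrix of rank 7; reducing to Smith normal form yields diagonal entries (1,1,1,1,1,1,1).

From H_k ≅ ker(∂_k) / im(∂_{k+1}) we obtain:

  H_0: rank C_0 − rank ∂_1 = 6 − 5 = 1, and the invariant factors of ∂_1 are all 1, so H_0 = Z.
  H_1: rank ker ∂_1 − rank ∂_2 = (12 − 5) − 7 = 0, and the invariant factors of ∂_2 are all 1, so H_1 = 0.
  H_2: rank ker ∂_2 − rank ∂_3 = (8 − 7) − 0 = 1, and there is no ∂_3, so H_2 = Z.

As a check, the Euler characteristic is 6 − 12 + 8 = 2, which agrees with 1 − 0 + 1 = 2.

H_0 ≅ Z,  H_1 = 0,  H_2 ≅ Z.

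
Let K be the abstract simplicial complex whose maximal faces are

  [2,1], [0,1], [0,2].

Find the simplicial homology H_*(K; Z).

We work with the vertex ordering 0 < 1 < 2. The simplices of K, each written with vertices in increasing order, are:

  0-simplices (3): [0], [1], [2]
  1-simplices (3): [0,1], [0,2], [1,2]

so the chain groups are C_0 ≅ Z^3, C_1 ≅ Z^3.

The boundary map ∂_1: C_1 → C_0 is given by ∂[p,q] = [q] − [p]. For instance
  ∂[0,1] = [1] − [0].
This gives a 3×3 integer matrix of rank 2; reducing to Smith normal form yields diagonal entries (1,1).

Computing H_k = (kernel of ∂_k) / (image of ∂_{k+1}):

  H_0: rank C_0 − rank ∂_1 = 3 − 2 = 1, and the invariant factors of ∂_1 are all 1, so H_0 ≅ Z.
  H_1: rank ker ∂_1 − rank ∂_2 = (3 − 2) − 0 = 1, and there is no ∂_2, so H_1 ≅ Z.

H_0 ≅ Z,  H_1 ≅ Z.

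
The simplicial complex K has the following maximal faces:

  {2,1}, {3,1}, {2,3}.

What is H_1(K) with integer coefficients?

Take the total order 1 < 2 < 3 on the vertex set. Then K (dimension 1) consists of the simplices:

  0-simplices (3): [1], [2], [3]
  1-simplices (3): [1,2], [1,3], [2,3]

so the chain groups are C_0 ≅ Z^3, C_1 ≅ Z^3.

Boundary ∂_1: C_1 → C_0 is given by ∂[p,q] = [q] − [p]. For instance
  ∂[2,3] = [3] − [2].
As a 3×3 matrix over Z this has rank 2, with invariant factors (1,1).

Reading off H_k = ker ∂_k / im ∂_{k+1}:

  H_1: rank ker ∂_1 − rank ∂_2 = (3 − 2) − 0 = 1, and there is no ∂_2, so H_1 ≅ Z.

(K is a triangulation of the circle S^1.)

H_1 = Z.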